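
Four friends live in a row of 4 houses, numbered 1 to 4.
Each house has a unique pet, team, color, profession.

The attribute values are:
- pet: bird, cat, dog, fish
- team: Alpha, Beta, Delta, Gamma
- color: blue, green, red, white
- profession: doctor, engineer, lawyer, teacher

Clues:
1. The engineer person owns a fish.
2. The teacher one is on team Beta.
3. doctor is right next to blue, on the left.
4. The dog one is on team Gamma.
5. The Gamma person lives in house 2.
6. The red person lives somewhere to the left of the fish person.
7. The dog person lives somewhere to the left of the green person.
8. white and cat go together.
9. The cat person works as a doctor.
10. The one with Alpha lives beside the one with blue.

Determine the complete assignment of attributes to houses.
Solution:

House | Pet | Team | Color | Profession
---------------------------------------
  1   | cat | Alpha | white | doctor
  2   | dog | Gamma | blue | lawyer
  3   | bird | Beta | red | teacher
  4   | fish | Delta | green | engineer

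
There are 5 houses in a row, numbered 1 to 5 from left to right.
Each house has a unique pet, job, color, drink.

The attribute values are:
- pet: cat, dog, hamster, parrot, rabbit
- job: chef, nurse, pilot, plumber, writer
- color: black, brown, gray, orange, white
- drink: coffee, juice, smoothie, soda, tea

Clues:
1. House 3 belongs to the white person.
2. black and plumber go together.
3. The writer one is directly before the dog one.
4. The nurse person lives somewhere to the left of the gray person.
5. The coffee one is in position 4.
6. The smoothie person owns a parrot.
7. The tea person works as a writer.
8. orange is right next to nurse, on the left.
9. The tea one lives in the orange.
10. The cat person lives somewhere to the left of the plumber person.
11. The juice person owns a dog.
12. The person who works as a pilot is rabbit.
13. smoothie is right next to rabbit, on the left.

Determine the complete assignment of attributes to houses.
Solution:

House | Pet | Job | Color | Drink
---------------------------------
  1   | cat | writer | orange | tea
  2   | dog | nurse | brown | juice
  3   | parrot | chef | white | smoothie
  4   | rabbit | pilot | gray | coffee
  5   | hamster | plumber | black | soda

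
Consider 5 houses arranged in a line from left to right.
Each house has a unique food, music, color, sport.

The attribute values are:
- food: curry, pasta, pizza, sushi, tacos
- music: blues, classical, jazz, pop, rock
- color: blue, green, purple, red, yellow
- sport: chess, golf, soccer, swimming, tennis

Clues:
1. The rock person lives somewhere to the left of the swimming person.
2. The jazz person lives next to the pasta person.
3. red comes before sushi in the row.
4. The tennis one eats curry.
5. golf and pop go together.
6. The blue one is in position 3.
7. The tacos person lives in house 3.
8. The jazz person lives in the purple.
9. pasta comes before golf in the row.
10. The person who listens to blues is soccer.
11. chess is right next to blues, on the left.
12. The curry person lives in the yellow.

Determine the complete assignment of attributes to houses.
Solution:

House | Food | Music | Color | Sport
------------------------------------
  1   | pizza | jazz | purple | chess
  2   | pasta | blues | red | soccer
  3   | tacos | pop | blue | golf
  4   | curry | rock | yellow | tennis
  5   | sushi | classical | green | swimming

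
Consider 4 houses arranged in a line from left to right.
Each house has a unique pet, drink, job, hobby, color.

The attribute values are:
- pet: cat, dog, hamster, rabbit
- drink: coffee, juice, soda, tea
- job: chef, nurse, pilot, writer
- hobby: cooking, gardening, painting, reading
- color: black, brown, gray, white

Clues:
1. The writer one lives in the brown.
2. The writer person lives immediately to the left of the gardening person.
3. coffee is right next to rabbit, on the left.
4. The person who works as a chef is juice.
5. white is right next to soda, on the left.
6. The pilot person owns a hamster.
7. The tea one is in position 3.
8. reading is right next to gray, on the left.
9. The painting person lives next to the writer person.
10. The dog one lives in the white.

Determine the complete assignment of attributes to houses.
Solution:

House | Pet | Drink | Job | Hobby | Color
-----------------------------------------
  1   | dog | coffee | nurse | painting | white
  2   | rabbit | soda | writer | reading | brown
  3   | hamster | tea | pilot | gardening | gray
  4   | cat | juice | chef | cooking | black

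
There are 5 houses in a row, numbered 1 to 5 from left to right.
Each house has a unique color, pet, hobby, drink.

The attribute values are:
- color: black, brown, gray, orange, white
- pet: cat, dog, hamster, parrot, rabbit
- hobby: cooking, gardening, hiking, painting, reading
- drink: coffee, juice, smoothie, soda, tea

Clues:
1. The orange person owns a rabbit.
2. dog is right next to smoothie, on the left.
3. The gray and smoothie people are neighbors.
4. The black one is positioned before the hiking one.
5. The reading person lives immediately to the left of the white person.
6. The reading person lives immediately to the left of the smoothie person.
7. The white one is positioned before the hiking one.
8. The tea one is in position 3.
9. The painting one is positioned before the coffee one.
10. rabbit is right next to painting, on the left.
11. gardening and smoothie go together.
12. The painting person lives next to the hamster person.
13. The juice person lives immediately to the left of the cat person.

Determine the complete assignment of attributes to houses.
Solution:

House | Color | Pet | Hobby | Drink
-----------------------------------
  1   | gray | dog | reading | juice
  2   | white | cat | gardening | smoothie
  3   | orange | rabbit | cooking | tea
  4   | black | parrot | painting | soda
  5   | brown | hamster | hiking | coffee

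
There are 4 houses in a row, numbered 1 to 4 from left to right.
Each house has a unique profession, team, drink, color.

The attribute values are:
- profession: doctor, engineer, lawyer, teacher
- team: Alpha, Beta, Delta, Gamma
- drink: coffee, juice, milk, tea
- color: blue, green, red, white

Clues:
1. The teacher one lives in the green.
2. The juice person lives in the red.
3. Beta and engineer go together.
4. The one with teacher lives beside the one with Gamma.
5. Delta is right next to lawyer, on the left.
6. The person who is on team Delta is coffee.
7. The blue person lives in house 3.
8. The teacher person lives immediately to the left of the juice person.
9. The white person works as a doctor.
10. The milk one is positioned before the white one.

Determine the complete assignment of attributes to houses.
Solution:

House | Profession | Team | Drink | Color
-----------------------------------------
  1   | teacher | Delta | coffee | green
  2   | lawyer | Gamma | juice | red
  3   | engineer | Beta | milk | blue
  4   | doctor | Alpha | tea | white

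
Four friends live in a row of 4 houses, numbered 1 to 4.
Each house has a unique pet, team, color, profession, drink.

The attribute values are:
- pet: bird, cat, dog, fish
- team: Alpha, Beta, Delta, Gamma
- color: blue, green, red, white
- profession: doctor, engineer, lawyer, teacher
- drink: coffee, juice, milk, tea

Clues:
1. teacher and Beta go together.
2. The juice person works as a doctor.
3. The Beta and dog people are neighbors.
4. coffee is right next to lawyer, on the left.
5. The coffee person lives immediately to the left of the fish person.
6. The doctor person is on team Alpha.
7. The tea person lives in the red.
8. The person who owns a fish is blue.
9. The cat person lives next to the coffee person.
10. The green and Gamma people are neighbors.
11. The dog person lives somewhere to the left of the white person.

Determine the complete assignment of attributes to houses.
Solution:

House | Pet | Team | Color | Profession | Drink
-----------------------------------------------
  1   | cat | Beta | red | teacher | tea
  2   | dog | Delta | green | engineer | coffee
  3   | fish | Gamma | blue | lawyer | milk
  4   | bird | Alpha | white | doctor | juice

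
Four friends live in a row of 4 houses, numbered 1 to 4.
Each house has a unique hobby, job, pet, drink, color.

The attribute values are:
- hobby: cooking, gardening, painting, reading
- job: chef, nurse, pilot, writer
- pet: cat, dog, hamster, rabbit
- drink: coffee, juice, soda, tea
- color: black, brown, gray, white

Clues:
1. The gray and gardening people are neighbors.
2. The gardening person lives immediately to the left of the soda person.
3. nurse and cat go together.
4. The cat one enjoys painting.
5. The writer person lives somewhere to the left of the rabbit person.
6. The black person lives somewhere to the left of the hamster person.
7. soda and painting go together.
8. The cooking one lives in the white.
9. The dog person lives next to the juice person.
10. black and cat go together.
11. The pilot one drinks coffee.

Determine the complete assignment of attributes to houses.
Solution:

House | Hobby | Job | Pet | Drink | Color
-----------------------------------------
  1   | reading | writer | dog | tea | gray
  2   | gardening | chef | rabbit | juice | brown
  3   | painting | nurse | cat | soda | black
  4   | cooking | pilot | hamster | coffee | white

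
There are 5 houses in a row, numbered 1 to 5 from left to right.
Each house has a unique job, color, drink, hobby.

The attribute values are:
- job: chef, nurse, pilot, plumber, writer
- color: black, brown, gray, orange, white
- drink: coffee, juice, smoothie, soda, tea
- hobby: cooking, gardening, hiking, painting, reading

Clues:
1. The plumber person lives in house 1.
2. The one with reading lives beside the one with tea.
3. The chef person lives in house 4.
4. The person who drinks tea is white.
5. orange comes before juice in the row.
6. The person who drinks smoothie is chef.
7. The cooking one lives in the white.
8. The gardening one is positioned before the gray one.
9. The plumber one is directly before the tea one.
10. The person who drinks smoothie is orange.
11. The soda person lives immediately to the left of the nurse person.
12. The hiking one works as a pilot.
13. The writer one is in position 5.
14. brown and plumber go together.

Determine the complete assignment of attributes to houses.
Solution:

House | Job | Color | Drink | Hobby
-----------------------------------
  1   | plumber | brown | soda | reading
  2   | nurse | white | tea | cooking
  3   | pilot | black | coffee | hiking
  4   | chef | orange | smoothie | gardening
  5   | writer | gray | juice | painting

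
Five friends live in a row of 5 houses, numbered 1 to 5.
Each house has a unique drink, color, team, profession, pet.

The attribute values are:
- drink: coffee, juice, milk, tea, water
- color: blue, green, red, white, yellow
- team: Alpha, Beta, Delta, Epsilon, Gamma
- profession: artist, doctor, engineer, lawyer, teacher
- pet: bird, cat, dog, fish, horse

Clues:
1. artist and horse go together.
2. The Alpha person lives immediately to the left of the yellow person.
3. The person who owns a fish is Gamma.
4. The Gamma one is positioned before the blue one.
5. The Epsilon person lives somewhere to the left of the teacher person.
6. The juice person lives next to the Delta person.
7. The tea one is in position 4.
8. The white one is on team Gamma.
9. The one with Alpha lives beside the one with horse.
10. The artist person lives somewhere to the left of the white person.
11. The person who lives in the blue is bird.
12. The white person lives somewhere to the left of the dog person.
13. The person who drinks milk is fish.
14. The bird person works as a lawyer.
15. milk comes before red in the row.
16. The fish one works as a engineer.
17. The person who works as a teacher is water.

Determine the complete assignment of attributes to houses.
Solution:

House | Drink | Color | Team | Profession | Pet
-----------------------------------------------
  1   | juice | green | Alpha | doctor | cat
  2   | coffee | yellow | Delta | artist | horse
  3   | milk | white | Gamma | engineer | fish
  4   | tea | blue | Epsilon | lawyer | bird
  5   | water | red | Beta | teacher | dog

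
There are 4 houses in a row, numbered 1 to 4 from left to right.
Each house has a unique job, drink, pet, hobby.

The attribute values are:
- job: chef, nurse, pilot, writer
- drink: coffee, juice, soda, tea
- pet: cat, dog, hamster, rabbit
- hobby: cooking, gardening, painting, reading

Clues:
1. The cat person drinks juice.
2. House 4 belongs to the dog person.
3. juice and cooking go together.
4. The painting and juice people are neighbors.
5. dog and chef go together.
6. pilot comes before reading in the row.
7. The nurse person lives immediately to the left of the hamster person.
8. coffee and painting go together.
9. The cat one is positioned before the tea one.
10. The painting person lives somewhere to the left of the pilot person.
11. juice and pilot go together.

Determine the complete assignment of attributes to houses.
Solution:

House | Job | Drink | Pet | Hobby
---------------------------------
  1   | nurse | soda | rabbit | gardening
  2   | writer | coffee | hamster | painting
  3   | pilot | juice | cat | cooking
  4   | chef | tea | dog | reading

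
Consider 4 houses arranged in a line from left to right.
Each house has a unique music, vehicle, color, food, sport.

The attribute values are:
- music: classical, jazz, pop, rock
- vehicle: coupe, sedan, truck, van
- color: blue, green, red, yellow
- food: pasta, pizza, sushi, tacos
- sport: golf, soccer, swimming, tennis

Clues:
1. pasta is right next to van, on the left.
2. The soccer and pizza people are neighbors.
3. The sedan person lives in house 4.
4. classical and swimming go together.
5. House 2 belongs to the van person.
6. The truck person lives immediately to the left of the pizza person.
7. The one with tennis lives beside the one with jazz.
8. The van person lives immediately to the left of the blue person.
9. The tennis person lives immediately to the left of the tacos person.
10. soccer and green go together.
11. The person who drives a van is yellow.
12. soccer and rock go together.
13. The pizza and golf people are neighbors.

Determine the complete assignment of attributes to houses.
Solution:

House | Music | Vehicle | Color | Food | Sport
----------------------------------------------
  1   | rock | truck | green | pasta | soccer
  2   | pop | van | yellow | pizza | tennis
  3   | jazz | coupe | blue | tacos | golf
  4   | classical | sedan | red | sushi | swimming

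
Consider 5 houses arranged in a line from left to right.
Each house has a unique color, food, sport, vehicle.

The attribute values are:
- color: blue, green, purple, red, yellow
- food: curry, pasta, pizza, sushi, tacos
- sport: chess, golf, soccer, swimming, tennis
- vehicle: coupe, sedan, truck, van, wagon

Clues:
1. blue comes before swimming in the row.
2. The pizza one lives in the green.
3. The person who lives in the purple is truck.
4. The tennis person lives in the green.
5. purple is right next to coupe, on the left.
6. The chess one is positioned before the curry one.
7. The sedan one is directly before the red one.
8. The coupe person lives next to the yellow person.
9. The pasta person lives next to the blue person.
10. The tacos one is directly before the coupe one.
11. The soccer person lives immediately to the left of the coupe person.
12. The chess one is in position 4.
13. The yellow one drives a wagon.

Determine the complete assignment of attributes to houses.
Solution:

House | Color | Food | Sport | Vehicle
--------------------------------------
  1   | purple | tacos | soccer | truck
  2   | green | pizza | tennis | coupe
  3   | yellow | pasta | golf | wagon
  4   | blue | sushi | chess | sedan
  5   | red | curry | swimming | van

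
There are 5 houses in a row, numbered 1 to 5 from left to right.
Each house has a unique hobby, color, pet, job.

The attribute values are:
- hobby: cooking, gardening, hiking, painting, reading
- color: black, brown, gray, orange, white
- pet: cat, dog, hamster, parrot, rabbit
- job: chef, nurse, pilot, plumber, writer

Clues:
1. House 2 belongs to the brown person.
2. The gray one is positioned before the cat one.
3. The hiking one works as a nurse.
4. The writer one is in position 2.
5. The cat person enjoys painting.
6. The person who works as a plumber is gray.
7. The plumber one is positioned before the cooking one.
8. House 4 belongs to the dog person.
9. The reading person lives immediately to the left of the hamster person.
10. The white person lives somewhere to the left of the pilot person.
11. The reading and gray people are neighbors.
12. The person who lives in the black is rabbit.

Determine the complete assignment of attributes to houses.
Solution:

House | Hobby | Color | Pet | Job
---------------------------------
  1   | hiking | black | rabbit | nurse
  2   | reading | brown | parrot | writer
  3   | gardening | gray | hamster | plumber
  4   | cooking | white | dog | chef
  5   | painting | orange | cat | pilot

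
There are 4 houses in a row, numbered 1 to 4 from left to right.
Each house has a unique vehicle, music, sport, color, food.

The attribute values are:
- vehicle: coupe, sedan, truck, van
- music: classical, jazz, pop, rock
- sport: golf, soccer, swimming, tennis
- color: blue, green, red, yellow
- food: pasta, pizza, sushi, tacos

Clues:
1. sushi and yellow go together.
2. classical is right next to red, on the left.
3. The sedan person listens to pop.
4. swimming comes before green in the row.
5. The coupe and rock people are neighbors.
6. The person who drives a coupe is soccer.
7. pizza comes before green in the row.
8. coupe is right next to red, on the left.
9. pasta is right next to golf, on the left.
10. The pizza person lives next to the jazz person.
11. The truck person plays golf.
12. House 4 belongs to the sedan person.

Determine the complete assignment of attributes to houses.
Solution:

House | Vehicle | Music | Sport | Color | Food
----------------------------------------------
  1   | coupe | classical | soccer | blue | pasta
  2   | truck | rock | golf | red | pizza
  3   | van | jazz | swimming | yellow | sushi
  4   | sedan | pop | tennis | green | tacos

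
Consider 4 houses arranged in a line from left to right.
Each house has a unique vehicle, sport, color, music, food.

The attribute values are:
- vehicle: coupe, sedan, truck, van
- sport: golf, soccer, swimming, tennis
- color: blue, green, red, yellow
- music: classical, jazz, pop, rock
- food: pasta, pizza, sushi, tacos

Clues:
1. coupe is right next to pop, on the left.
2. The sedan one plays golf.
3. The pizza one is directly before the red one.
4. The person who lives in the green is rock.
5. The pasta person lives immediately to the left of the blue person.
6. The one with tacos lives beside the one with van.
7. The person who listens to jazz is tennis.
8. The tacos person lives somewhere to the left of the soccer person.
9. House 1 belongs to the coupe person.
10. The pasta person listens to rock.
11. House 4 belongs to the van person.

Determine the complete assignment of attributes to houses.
Solution:

House | Vehicle | Sport | Color | Music | Food
----------------------------------------------
  1   | coupe | swimming | green | rock | pasta
  2   | sedan | golf | blue | pop | pizza
  3   | truck | tennis | red | jazz | tacos
  4   | van | soccer | yellow | classical | sushi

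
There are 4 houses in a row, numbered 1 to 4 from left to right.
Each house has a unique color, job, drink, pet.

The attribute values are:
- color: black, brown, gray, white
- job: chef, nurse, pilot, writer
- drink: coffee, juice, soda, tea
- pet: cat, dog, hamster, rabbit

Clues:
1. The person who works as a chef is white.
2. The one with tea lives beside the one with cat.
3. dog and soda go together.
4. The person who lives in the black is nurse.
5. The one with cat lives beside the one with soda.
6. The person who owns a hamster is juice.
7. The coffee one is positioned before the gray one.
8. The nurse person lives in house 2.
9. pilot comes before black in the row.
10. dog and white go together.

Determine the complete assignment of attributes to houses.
Solution:

House | Color | Job | Drink | Pet
---------------------------------
  1   | brown | pilot | tea | rabbit
  2   | black | nurse | coffee | cat
  3   | white | chef | soda | dog
  4   | gray | writer | juice | hamster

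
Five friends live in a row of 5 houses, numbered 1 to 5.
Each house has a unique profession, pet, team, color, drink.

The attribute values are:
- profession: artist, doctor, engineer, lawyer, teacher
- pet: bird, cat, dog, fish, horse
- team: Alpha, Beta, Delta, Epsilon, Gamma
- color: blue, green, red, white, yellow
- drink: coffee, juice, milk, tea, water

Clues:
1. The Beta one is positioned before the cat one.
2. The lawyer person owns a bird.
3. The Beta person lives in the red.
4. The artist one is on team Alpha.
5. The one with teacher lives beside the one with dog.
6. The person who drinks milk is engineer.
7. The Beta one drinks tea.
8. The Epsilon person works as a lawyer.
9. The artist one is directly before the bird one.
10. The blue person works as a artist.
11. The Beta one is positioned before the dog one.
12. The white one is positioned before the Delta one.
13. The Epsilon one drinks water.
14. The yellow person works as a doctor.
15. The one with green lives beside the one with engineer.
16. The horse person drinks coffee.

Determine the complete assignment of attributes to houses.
Solution:

House | Profession | Pet | Team | Color | Drink
-----------------------------------------------
  1   | teacher | fish | Beta | red | tea
  2   | artist | dog | Alpha | blue | juice
  3   | lawyer | bird | Epsilon | green | water
  4   | engineer | cat | Gamma | white | milk
  5   | doctor | horse | Delta | yellow | coffee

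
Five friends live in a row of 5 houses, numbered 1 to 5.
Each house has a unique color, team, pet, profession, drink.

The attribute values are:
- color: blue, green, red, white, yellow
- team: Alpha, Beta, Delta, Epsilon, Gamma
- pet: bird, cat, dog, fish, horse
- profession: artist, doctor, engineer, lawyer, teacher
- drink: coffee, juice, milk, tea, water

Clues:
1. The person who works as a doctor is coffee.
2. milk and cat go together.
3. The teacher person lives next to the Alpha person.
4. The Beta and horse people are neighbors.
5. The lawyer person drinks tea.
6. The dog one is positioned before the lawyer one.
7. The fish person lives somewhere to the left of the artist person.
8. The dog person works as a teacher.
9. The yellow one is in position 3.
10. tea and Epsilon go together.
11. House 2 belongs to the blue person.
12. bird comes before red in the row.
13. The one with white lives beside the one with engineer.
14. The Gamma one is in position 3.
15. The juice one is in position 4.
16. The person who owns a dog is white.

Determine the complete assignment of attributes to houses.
Solution:

House | Color | Team | Pet | Profession | Drink
-----------------------------------------------
  1   | white | Delta | dog | teacher | water
  2   | blue | Alpha | cat | engineer | milk
  3   | yellow | Gamma | fish | doctor | coffee
  4   | green | Beta | bird | artist | juice
  5   | red | Epsilon | horse | lawyer | tea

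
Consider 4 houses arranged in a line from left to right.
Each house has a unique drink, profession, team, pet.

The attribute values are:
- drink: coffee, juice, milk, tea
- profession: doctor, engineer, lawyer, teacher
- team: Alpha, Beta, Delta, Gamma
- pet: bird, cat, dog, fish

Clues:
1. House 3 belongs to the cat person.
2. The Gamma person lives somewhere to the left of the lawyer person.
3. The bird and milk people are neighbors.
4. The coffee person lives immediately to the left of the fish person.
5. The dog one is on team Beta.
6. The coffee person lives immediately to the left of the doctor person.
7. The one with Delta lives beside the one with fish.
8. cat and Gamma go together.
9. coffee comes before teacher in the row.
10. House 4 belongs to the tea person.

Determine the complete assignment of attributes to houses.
Solution:

House | Drink | Profession | Team | Pet
---------------------------------------
  1   | coffee | engineer | Delta | bird
  2   | milk | doctor | Alpha | fish
  3   | juice | teacher | Gamma | cat
  4   | tea | lawyer | Beta | dog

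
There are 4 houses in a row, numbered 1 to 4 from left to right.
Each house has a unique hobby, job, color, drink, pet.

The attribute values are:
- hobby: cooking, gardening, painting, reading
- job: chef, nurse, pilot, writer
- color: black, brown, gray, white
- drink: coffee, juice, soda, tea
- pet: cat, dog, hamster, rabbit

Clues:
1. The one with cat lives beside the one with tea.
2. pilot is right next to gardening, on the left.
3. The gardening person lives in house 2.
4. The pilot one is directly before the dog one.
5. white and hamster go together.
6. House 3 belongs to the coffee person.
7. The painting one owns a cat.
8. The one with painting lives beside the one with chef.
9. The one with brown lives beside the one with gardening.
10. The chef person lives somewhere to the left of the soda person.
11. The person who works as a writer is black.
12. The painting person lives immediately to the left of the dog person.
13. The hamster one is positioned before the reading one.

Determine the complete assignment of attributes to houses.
Solution:

House | Hobby | Job | Color | Drink | Pet
-----------------------------------------
  1   | painting | pilot | brown | juice | cat
  2   | gardening | chef | gray | tea | dog
  3   | cooking | nurse | white | coffee | hamster
  4   | reading | writer | black | soda | rabbit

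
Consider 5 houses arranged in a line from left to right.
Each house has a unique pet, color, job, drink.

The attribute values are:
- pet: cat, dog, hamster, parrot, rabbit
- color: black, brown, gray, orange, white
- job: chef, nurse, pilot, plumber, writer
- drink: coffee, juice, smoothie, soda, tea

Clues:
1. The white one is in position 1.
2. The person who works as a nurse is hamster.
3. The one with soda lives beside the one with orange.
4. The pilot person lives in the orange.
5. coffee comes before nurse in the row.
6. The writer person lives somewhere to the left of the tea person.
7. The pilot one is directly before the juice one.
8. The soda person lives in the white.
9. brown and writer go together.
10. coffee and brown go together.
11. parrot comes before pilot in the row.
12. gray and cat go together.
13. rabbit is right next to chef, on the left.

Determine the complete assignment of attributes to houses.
Solution:

House | Pet | Color | Job | Drink
---------------------------------
  1   | parrot | white | plumber | soda
  2   | rabbit | orange | pilot | smoothie
  3   | cat | gray | chef | juice
  4   | dog | brown | writer | coffee
  5   | hamster | black | nurse | tea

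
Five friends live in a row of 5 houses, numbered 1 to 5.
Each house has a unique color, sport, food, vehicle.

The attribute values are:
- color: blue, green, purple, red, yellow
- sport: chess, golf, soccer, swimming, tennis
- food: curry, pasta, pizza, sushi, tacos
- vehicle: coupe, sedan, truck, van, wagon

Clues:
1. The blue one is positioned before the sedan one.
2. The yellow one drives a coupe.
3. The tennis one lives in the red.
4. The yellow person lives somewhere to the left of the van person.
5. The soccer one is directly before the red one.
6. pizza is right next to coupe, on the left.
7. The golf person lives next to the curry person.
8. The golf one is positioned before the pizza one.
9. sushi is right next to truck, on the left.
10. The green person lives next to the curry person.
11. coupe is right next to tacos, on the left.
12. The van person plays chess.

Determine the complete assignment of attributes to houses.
Solution:

House | Color | Sport | Food | Vehicle
--------------------------------------
  1   | green | golf | sushi | wagon
  2   | blue | soccer | curry | truck
  3   | red | tennis | pizza | sedan
  4   | yellow | swimming | pasta | coupe
  5   | purple | chess | tacos | van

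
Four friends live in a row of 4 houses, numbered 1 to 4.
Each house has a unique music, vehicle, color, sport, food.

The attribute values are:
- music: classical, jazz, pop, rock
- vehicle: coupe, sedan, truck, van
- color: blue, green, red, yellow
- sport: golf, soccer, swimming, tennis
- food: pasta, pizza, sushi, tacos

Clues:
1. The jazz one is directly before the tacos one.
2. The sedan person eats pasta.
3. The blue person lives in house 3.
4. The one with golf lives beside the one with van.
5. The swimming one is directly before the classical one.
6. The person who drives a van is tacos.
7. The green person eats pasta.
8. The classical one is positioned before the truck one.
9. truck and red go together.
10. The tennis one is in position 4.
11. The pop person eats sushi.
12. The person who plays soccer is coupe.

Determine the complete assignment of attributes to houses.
Solution:

House | Music | Vehicle | Color | Sport | Food
----------------------------------------------
  1   | jazz | sedan | green | golf | pasta
  2   | rock | van | yellow | swimming | tacos
  3   | classical | coupe | blue | soccer | pizza
  4   | pop | truck | red | tennis | sushi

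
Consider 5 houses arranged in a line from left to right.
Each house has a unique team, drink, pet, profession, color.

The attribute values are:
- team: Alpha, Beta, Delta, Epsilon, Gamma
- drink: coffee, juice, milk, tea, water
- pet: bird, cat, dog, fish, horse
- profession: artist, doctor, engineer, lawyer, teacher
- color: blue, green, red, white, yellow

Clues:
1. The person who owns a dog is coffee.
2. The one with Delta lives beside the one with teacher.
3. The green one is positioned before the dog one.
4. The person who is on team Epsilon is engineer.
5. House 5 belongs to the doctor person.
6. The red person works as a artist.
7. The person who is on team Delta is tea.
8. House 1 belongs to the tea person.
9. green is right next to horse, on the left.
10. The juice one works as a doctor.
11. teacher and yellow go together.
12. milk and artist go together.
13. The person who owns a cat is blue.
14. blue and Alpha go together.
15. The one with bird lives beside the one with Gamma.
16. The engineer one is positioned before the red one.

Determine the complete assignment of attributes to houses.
Solution:

House | Team | Drink | Pet | Profession | Color
-----------------------------------------------
  1   | Delta | tea | bird | lawyer | green
  2   | Gamma | water | horse | teacher | yellow
  3   | Epsilon | coffee | dog | engineer | white
  4   | Beta | milk | fish | artist | red
  5   | Alpha | juice | cat | doctor | blue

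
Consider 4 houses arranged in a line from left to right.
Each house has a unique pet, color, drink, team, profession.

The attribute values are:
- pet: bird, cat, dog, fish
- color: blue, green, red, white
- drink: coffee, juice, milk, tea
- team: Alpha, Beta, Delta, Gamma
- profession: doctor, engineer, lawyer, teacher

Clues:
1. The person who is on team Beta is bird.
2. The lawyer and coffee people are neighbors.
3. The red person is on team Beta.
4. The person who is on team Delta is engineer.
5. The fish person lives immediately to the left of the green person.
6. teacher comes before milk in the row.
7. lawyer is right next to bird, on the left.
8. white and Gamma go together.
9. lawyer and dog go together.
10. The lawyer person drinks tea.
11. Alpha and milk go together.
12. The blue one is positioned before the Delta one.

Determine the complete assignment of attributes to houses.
Solution:

House | Pet | Color | Drink | Team | Profession
-----------------------------------------------
  1   | dog | white | tea | Gamma | lawyer
  2   | bird | red | coffee | Beta | teacher
  3   | fish | blue | milk | Alpha | doctor
  4   | cat | green | juice | Delta | engineer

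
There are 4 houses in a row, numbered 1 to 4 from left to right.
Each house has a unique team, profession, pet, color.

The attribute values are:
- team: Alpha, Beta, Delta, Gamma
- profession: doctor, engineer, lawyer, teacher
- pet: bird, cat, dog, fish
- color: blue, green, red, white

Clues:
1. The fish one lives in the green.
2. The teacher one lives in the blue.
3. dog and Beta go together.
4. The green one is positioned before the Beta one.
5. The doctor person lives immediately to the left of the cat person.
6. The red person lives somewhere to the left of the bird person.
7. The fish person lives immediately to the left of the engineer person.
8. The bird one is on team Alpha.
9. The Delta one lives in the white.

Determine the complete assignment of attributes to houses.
Solution:

House | Team | Profession | Pet | Color
---------------------------------------
  1   | Gamma | doctor | fish | green
  2   | Delta | engineer | cat | white
  3   | Beta | lawyer | dog | red
  4   | Alpha | teacher | bird | blue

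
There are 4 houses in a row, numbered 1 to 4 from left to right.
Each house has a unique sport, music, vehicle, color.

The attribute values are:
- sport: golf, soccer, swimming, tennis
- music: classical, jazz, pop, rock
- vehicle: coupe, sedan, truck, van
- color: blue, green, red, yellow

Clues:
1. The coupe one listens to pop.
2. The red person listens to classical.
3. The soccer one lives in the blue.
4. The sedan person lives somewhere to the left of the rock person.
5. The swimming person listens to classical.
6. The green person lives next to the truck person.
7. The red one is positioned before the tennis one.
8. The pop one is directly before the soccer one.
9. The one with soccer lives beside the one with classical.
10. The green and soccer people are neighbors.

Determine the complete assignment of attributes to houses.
Solution:

House | Sport | Music | Vehicle | Color
---------------------------------------
  1   | golf | pop | coupe | green
  2   | soccer | jazz | truck | blue
  3   | swimming | classical | sedan | red
  4   | tennis | rock | van | yellow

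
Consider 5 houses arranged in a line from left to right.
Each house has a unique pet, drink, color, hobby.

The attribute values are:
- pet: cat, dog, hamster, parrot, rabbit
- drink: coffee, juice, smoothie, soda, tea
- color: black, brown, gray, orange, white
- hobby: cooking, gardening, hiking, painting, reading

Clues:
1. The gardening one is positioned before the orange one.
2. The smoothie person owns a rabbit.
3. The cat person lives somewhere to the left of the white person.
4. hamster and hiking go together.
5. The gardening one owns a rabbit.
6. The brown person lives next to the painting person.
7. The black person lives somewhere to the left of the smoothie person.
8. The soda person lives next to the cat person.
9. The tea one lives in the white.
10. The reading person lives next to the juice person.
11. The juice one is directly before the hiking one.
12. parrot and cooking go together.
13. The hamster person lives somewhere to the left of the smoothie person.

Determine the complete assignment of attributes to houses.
Solution:

House | Pet | Drink | Color | Hobby
-----------------------------------
  1   | dog | soda | brown | reading
  2   | cat | juice | black | painting
  3   | hamster | tea | white | hiking
  4   | rabbit | smoothie | gray | gardening
  5   | parrot | coffee | orange | cooking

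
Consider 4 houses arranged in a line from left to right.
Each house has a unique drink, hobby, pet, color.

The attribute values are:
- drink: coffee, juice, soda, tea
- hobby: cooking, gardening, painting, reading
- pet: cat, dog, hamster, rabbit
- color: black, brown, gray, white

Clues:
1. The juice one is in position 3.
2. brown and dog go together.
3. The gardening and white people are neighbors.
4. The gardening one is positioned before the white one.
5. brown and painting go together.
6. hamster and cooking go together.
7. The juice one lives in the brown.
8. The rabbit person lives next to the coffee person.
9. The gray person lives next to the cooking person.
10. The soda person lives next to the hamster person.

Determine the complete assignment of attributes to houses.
Solution:

House | Drink | Hobby | Pet | Color
-----------------------------------
  1   | soda | gardening | rabbit | gray
  2   | coffee | cooking | hamster | white
  3   | juice | painting | dog | brown
  4   | tea | reading | cat | black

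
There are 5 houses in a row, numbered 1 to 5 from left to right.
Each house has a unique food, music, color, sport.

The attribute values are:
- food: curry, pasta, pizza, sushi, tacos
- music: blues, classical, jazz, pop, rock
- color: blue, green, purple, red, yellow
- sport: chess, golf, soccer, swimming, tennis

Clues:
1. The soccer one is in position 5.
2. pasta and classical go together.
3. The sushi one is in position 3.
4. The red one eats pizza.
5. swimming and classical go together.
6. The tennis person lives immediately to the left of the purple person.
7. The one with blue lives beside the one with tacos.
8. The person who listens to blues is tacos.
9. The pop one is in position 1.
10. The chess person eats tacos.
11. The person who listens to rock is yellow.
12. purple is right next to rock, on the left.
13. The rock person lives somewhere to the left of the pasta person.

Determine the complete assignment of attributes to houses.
Solution:

House | Food | Music | Color | Sport
------------------------------------
  1   | curry | pop | blue | tennis
  2   | tacos | blues | purple | chess
  3   | sushi | rock | yellow | golf
  4   | pasta | classical | green | swimming
  5   | pizza | jazz | red | soccer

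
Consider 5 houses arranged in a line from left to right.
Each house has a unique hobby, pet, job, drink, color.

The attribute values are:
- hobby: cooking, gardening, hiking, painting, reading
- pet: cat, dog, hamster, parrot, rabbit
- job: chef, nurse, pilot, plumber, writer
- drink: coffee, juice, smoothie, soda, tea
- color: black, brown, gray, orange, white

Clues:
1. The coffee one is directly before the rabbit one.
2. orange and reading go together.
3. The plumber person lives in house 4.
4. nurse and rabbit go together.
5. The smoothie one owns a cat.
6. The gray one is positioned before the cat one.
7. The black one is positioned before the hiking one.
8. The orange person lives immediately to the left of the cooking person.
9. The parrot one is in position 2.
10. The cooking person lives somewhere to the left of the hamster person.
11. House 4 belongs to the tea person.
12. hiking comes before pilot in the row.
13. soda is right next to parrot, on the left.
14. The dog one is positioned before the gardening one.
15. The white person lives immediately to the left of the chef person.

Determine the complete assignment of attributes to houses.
Solution:

House | Hobby | Pet | Job | Drink | Color
-----------------------------------------
  1   | painting | dog | writer | soda | white
  2   | reading | parrot | chef | coffee | orange
  3   | cooking | rabbit | nurse | juice | black
  4   | hiking | hamster | plumber | tea | gray
  5   | gardening | cat | pilot | smoothie | brown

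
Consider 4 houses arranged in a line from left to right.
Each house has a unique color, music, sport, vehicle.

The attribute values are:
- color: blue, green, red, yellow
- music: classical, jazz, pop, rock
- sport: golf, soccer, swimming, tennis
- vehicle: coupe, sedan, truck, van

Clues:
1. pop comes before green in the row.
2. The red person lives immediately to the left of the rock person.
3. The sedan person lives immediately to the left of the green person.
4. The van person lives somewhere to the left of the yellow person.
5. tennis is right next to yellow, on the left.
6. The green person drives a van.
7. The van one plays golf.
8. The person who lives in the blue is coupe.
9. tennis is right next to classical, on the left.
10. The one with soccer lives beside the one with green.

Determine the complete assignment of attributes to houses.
Solution:

House | Color | Music | Sport | Vehicle
---------------------------------------
  1   | red | pop | soccer | sedan
  2   | green | rock | golf | van
  3   | blue | jazz | tennis | coupe
  4   | yellow | classical | swimming | truck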